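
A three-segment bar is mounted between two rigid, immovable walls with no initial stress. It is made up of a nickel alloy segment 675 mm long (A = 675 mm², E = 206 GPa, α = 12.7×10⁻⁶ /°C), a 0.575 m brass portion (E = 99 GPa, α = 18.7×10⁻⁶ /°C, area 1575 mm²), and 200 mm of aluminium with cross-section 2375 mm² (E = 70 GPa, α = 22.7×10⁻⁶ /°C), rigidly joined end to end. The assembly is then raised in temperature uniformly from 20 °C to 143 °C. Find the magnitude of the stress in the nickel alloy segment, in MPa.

σ ≈ 446 MPa (compressive)

Free thermal expansion of the whole bar: Σ αᵢΔT Lᵢ = 12.7×10⁻⁶×123×675 + 18.7×10⁻⁶×123×575 + 22.7×10⁻⁶×123×200 = 2.935 mm.
Since the ends are fixed, an axial force P builds up, equal in every segment, with P · Σ Lᵢ/(AᵢEᵢ) = δ_free.
The series flexibility is Σ Lᵢ/(AᵢEᵢ) = 675/(675×206×10³) + 575/(1575×99×10³) + 200/(2375×70×10³) = 9.745×10⁻⁶ mm/N.
So P = 2.935 / 9.745×10⁻⁶ = 301.2 kN, compressive.
σ_{nickel alloy} = P / A = 301200 / 675 = 446.3 MPa.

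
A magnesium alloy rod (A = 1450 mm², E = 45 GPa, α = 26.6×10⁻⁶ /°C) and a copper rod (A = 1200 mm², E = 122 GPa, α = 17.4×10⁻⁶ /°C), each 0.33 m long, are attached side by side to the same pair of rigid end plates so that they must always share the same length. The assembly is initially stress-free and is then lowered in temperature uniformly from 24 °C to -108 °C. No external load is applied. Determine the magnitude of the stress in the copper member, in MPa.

Equilibrium of a rigid end plate with no external load gives equal and opposite internal forces ±P in the two members. Since α_{magnesium alloy} > α_{copper}, cooling drives the magnesium alloy into tension and the copper into compression.
Equating the net (thermal + elastic) strains gives |α₁ − α₂|·ΔT = P·[1/(A₁E₁) + 1/(A₂E₂)].
|α₁ − α₂|·ΔT = 9.2×10⁻⁶ × 132 = 0.001214.
1/(A₁E₁) + 1/(A₂E₂) = 1/(1450×45×10³) + 1/(1200×122×10³) = 2.216×10⁻⁸ N⁻¹.
P = 0.001214 / 2.216×10⁻⁸ = 54810 N = 54.81 kN.
σ_{copper} = P/A₂ = 54810/1200 = 45.68 MPa, compressive.

σ ≈ 45.7 MPa (compressive)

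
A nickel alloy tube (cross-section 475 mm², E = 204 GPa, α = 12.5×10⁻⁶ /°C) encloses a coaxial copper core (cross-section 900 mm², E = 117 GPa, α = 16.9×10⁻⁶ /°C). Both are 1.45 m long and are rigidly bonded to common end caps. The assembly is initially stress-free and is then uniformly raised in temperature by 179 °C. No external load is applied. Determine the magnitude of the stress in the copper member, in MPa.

σ ≈ 44.2 MPa (compressive)

Equilibrium of a rigid end plate with no external load gives equal and opposite internal forces ±P in the two members. Since α_{copper} > α_{nickel alloy}, heating drives the copper into compression and the nickel alloy into tension.
Setting the final lengths equal and cancelling L: (α₁ − α₂)ΔT = P/(A₁E₁) + P/(A₂E₂).
|α₁ − α₂|·ΔT = 4.4×10⁻⁶ × 179 = 0.0007876.
1/(A₁E₁) + 1/(A₂E₂) = 1/(475×204×10³) + 1/(900×117×10³) = 1.982×10⁻⁸ N⁻¹.
So P = 0.0007876 / 1.982×10⁻⁸ = 39.74 kN.
σ_{copper} = P/A₂ = 39740/900 = 44.16 MPa, compressive.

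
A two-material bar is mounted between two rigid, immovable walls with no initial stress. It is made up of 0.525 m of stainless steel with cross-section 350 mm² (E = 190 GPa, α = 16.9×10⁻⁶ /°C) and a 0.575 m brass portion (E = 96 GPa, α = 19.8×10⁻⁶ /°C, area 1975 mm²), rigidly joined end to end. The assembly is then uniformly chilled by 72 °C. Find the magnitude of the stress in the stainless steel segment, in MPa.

Free thermal contraction of the whole bar: Σ αᵢΔT Lᵢ = 16.9×10⁻⁶×72×525 + 19.8×10⁻⁶×72×575 = 1.459 mm.
The walls prevent any net length change, so an axial force P (same in every segment) develops. Compatibility: P · Σ Lᵢ/(AᵢEᵢ) = δ_free.
The series flexibility is Σ Lᵢ/(AᵢEᵢ) = 525/(350×190×10³) + 575/(1975×96×10³) = 1.093×10⁻⁵ mm/N.
So P = 1.459 / 1.093×10⁻⁵ = 133.5 kN, tensile.
σ_{stainless steel} = P / A = 133500 / 350 = 381.4 MPa.

σ ≈ 381 MPa (tensile)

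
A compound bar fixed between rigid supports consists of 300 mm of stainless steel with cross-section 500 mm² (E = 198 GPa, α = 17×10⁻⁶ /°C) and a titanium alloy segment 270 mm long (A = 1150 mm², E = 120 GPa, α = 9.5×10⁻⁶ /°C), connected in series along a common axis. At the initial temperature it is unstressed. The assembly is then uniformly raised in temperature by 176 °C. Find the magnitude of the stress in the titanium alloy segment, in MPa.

σ ≈ 235 MPa (compressive)

If the supports were absent, the total length change would be Σ αᵢΔT Lᵢ = 17×10⁻⁶×176×300 + 9.5×10⁻⁶×176×270 = 1.349 mm.
The walls prevent any net length change, so an axial force P (same in every segment) develops. Compatibility: P · Σ Lᵢ/(AᵢEᵢ) = δ_free.
The series flexibility is Σ Lᵢ/(AᵢEᵢ) = 300/(500×198×10³) + 270/(1150×120×10³) = 4.987×10⁻⁶ mm/N.
P = 1.349 / 4.987×10⁻⁶ = 270500 N = 270.5 kN, compressive.
σ_{titanium alloy} = P / A = 270500 / 1150 = 235.2 MPa.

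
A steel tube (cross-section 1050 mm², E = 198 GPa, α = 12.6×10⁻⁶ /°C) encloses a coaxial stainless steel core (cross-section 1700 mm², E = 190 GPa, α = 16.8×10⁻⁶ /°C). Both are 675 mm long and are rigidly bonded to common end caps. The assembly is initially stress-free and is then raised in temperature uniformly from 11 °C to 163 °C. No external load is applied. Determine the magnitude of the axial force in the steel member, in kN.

P ≈ 80.7 kN (tensile in the steel)

Both members must finish at the same length. With the larger α, the stainless steel tends to over-expand; the plates restrain it, putting the stainless steel in compression and the steel in tension. With no external load the two internal forces are equal and opposite, magnitude P.
Setting the final lengths equal and cancelling L: (α₁ − α₂)ΔT = P/(A₁E₁) + P/(A₂E₂).
|α₁ − α₂|·ΔT = 4.2×10⁻⁶ × 152 = 0.0006384.
1/(A₁E₁) + 1/(A₂E₂) = 1/(1050×198×10³) + 1/(1700×190×10³) = 7.906×10⁻⁹ N⁻¹.
So P = 0.0006384 / 7.906×10⁻⁹ = 80.75 kN.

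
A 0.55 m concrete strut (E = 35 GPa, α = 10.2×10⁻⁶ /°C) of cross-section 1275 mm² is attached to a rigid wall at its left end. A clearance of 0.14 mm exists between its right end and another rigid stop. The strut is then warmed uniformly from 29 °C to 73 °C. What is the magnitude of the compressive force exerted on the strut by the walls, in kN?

P ≈ 8.67 kN

Free thermal elongation = αΔT L = 10.2×10⁻⁶ × 44 × 550 = 0.2468 mm.
The gap closes (δ_free > 0.14 mm) and the wall then resists a further 0.2468 − 0.14 = 0.1068 mm of expansion.
Compatibility: PL/(AE) = 0.1068 mm, so σ = P/A = E × (0.1068/550) = 6.799 MPa.
Force on the wall = σA = 6.799 × 1275 mm² = 8.669 kN.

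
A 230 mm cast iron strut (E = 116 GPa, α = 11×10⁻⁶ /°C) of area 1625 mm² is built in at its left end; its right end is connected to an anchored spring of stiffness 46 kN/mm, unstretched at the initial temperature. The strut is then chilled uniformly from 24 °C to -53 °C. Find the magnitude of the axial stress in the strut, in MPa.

σ ≈ 5.22 MPa (tensile)

The unrestrained thermal change is αΔT L = 11×10⁻⁶ × 77 × 230 = 0.1948 mm.
Let P be the tensile force in the spring. The strut extends elastically by PL/(AE) and the spring stretches by P/k; together these equal δ_free.
P [ L/(AE) + 1/k ] = δ_free → P [ 230/(1625×116×10³) + 1/(46×10³) ] = 0.1948.
P = 0.1948 / 2.296×10⁻⁵ = 8485 N.
σ = P/A = 8485/1625 = 5.222 MPa.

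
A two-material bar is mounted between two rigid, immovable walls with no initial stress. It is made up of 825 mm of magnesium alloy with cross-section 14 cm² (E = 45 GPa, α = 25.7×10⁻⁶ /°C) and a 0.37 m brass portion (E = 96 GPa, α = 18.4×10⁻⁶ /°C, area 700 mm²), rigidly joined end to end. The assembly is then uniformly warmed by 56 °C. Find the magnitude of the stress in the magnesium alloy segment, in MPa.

If the supports were absent, the total length change would be Σ αᵢΔT Lᵢ = 25.7×10⁻⁶×56×825 + 18.4×10⁻⁶×56×370 = 1.569 mm.
Since the ends are fixed, an axial force P builds up, equal in every segment, with P · Σ Lᵢ/(AᵢEᵢ) = δ_free.
Σ Lᵢ/(AᵢEᵢ) = 825/(1400×45×10³) + 370/(700×96×10³) = 1.86×10⁻⁵ mm/N.
Hence P = δ_free / Σ(L/AE) = 1.569/1.86×10⁻⁵ = 84.33 kN (compressive).
σ_{magnesium alloy} = P / A = 84330 / 1400 = 60.23 MPa.

σ ≈ 60.2 MPa (compressive)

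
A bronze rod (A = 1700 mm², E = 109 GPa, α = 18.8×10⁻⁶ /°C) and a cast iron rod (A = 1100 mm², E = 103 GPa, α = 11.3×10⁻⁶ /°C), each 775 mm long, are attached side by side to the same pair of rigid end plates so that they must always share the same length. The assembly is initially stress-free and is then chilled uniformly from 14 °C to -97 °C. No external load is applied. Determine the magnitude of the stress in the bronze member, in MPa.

Both members must finish at the same length. With the larger α, the bronze tends to over-contract; the plates restrain it, putting the bronze in tension and the cast iron in compression. With no external load the two internal forces are equal and opposite, magnitude P.
Setting the final lengths equal and cancelling L: (α₁ − α₂)ΔT = P/(A₁E₁) + P/(A₂E₂).
|α₁ − α₂|·ΔT = 7.5×10⁻⁶ × 111 = 0.0008325.
1/(A₁E₁) + 1/(A₂E₂) = 1/(1700×109×10³) + 1/(1100×103×10³) = 1.422×10⁻⁸ N⁻¹.
So P = 0.0008325 / 1.422×10⁻⁸ = 58.53 kN.
σ_{bronze} = P/A₁ = 58530/1700 = 34.43 MPa, tensile.

σ ≈ 34.4 MPa (tensile)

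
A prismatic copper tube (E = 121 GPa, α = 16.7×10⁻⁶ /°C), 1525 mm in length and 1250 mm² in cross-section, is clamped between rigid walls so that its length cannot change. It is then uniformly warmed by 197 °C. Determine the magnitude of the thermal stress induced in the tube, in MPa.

σ ≈ 398 MPa (compressive)

Because both ends are immovable the net strain is zero, and the suppressed thermal strain is αΔT = 16.7×10⁻⁶ × 197 = 3289.9×10⁻⁶.
Hence σ = E·αΔT = 121×10³ × 3289.9×10⁻⁶ = 398.1 MPa, compressive.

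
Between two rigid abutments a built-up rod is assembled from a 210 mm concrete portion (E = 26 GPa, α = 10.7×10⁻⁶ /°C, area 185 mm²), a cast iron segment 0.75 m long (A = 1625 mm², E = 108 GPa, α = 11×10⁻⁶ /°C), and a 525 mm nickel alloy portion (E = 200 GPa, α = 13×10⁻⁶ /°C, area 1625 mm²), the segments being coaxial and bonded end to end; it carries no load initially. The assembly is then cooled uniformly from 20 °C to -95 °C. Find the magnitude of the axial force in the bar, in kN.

P ≈ 40.2 kN (tensile)

With the walls removed the bar would change length by δ_free = Σ αᵢΔT Lᵢ = 10.7×10⁻⁶×115×210 + 11×10⁻⁶×115×750 + 13×10⁻⁶×115×525 = 1.992 mm.
Since the ends are fixed, an axial force P builds up, equal in every segment, with P · Σ Lᵢ/(AᵢEᵢ) = δ_free.
The series flexibility is Σ Lᵢ/(AᵢEᵢ) = 210/(185×26×10³) + 750/(1625×108×10³) + 525/(1625×200×10³) = 4.955×10⁻⁵ mm/N.
P = 1.992 / 4.955×10⁻⁵ = 40200 N = 40.2 kN, tensile.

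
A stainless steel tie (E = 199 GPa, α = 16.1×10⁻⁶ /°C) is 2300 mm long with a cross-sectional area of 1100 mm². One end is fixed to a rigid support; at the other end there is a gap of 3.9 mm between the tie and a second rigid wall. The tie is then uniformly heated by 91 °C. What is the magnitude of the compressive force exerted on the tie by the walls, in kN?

Unrestrained expansion: δ_free = αΔT L = 16.1×10⁻⁶ × 91 × 2300 = 3.37 mm.
This is smaller than the 3.9 mm clearance, so the tie expands freely without reaching the stop — the stress is zero.

P ≈ 0 kN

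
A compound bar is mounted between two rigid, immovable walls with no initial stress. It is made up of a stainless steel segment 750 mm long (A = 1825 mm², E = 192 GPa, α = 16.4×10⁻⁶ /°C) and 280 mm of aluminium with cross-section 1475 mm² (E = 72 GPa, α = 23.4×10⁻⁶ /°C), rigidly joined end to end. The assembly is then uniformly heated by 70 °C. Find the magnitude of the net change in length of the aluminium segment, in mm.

If the supports were absent, the total length change would be Σ αᵢΔT Lᵢ = 16.4×10⁻⁶×70×750 + 23.4×10⁻⁶×70×280 = 1.32 mm.
The walls prevent any net length change, so an axial force P (same in every segment) develops. Compatibility: P · Σ Lᵢ/(AᵢEᵢ) = δ_free.
Σ Lᵢ/(AᵢEᵢ) = 750/(1825×192×10³) + 280/(1475×72×10³) = 4.777×10⁻⁶ mm/N.
So P = 1.32 / 4.777×10⁻⁶ = 276.3 kN, compressive.
For the aluminium segment, free thermal change = 23.4×10⁻⁶×70×280 = 0.4586 mm and elastic change from P = 276300×280/(1475×72×10³) = 0.7283 mm; these oppose, so the net change is 0.27 mm (segment shortens).

|ΔL| ≈ 0.27 mm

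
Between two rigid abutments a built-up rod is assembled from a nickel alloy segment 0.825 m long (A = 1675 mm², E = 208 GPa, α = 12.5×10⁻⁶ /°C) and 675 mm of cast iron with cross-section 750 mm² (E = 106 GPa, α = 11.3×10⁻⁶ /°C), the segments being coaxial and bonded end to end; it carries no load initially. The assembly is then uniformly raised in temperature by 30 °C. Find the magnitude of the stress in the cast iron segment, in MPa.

Free thermal expansion of the whole bar: Σ αᵢΔT Lᵢ = 12.5×10⁻⁶×30×825 + 11.3×10⁻⁶×30×675 = 0.5382 mm.
The rigid supports impose zero overall length change; the single axial force P common to all segments must satisfy P Σ Lᵢ/(AᵢEᵢ) = δ_free.
The series flexibility is Σ Lᵢ/(AᵢEᵢ) = 825/(1675×208×10³) + 675/(750×106×10³) = 1.086×10⁻⁵ mm/N.
P = 0.5382 / 1.086×10⁻⁵ = 49560 N = 49.56 kN, compressive.
σ_{cast iron} = P / A = 49560 / 750 = 66.09 MPa.

σ ≈ 66.1 MPa (compressive)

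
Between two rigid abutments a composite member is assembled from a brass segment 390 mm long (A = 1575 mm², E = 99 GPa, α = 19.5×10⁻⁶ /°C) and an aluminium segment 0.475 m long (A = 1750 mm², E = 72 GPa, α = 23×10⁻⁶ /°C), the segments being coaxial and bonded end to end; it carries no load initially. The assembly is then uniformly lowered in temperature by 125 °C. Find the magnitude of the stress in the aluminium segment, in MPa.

Free thermal contraction of the whole bar: Σ αᵢΔT Lᵢ = 19.5×10⁻⁶×125×390 + 23×10⁻⁶×125×475 = 2.316 mm.
The rigid supports impose zero overall length change; the single axial force P common to all segments must satisfy P Σ Lᵢ/(AᵢEᵢ) = δ_free.
Σ Lᵢ/(AᵢEᵢ) = 390/(1575×99×10³) + 475/(1750×72×10³) = 6.271×10⁻⁶ mm/N.
P = 2.316 / 6.271×10⁻⁶ = 369400 N = 369.4 kN, tensile.
σ_{aluminium} = P / A = 369400 / 1750 = 211.1 MPa.

σ ≈ 211 MPa (tensile)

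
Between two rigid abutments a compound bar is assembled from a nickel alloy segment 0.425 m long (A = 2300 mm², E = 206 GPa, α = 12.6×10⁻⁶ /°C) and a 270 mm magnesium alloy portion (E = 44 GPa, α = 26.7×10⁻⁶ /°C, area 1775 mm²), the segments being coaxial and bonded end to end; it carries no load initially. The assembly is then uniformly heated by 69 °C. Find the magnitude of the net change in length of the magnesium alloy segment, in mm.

|ΔL| ≈ 0.191 mm

Free thermal expansion of the whole bar: Σ αᵢΔT Lᵢ = 12.6×10⁻⁶×69×425 + 26.7×10⁻⁶×69×270 = 0.8669 mm.
Since the ends are fixed, an axial force P builds up, equal in every segment, with P · Σ Lᵢ/(AᵢEᵢ) = δ_free.
The series flexibility is Σ Lᵢ/(AᵢEᵢ) = 425/(2300×206×10³) + 270/(1775×44×10³) = 4.354×10⁻⁶ mm/N.
So P = 0.8669 / 4.354×10⁻⁶ = 199.1 kN, compressive.
For the magnesium alloy segment, free thermal change = 26.7×10⁻⁶×69×270 = 0.4974 mm and elastic change from P = 199100×270/(1775×44×10³) = 0.6883 mm; these oppose, so the net change is 0.191 mm (segment shortens).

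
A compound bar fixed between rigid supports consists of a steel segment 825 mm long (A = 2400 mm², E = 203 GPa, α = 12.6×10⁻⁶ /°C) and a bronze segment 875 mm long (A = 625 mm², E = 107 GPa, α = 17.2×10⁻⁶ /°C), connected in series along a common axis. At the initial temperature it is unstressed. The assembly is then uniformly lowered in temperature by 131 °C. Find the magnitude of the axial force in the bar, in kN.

Free thermal contraction of the whole bar: Σ αᵢΔT Lᵢ = 12.6×10⁻⁶×131×825 + 17.2×10⁻⁶×131×875 = 3.333 mm.
Since the ends are fixed, an axial force P builds up, equal in every segment, with P · Σ Lᵢ/(AᵢEᵢ) = δ_free.
Σ Lᵢ/(AᵢEᵢ) = 825/(2400×203×10³) + 875/(625×107×10³) = 1.478×10⁻⁵ mm/N.
Hence P = δ_free / Σ(L/AE) = 3.333/1.478×10⁻⁵ = 225.6 kN (tensile).

P ≈ 226 kN (tensile)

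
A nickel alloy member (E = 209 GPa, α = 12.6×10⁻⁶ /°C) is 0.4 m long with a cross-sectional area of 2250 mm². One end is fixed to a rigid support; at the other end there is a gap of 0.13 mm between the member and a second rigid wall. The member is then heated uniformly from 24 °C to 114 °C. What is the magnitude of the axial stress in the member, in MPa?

σ ≈ 169 MPa (compressive)

Unrestrained expansion: δ_free = αΔT L = 12.6×10⁻⁶ × 90 × 400 = 0.4536 mm.
The gap closes (δ_free > 0.13 mm) and the wall then resists a further 0.4536 − 0.13 = 0.3236 mm of expansion.
That suppressed elongation corresponds to σ = E·Δ/L = 209×10³ × 0.3236/400 = 169.1 MPa.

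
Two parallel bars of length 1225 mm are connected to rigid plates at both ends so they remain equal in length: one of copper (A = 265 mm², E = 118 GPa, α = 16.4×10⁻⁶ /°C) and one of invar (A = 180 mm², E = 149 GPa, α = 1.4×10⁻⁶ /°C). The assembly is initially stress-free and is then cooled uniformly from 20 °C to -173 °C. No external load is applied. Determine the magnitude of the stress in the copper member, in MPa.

σ ≈ 158 MPa (tensile)

The copper has the larger α, so on cooling it would change length more than the invar if both were free. The rigid plates force a common final length, so the copper is put into tension and the invar into compression, with equal and opposite forces P (no external load).
Compatibility of the two members (thermal + elastic change equal): (α₁ − α₂)ΔT = P·[1/(A₁E₁) + 1/(A₂E₂)].
|α₁ − α₂|·ΔT = 15×10⁻⁶ × 193 = 0.002895.
1/(A₁E₁) + 1/(A₂E₂) = 1/(265×118×10³) + 1/(180×149×10³) = 6.927×10⁻⁸ N⁻¹.
So P = 0.002895 / 6.927×10⁻⁸ = 41.8 kN.
σ_{copper} = P/A₁ = 41800/265 = 157.7 MPa, tensile.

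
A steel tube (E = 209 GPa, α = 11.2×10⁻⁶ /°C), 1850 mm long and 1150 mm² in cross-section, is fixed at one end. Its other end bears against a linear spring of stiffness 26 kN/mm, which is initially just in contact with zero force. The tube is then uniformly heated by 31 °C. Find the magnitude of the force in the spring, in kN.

P ≈ 13.9 kN

Free thermal expansion: δ_free = αΔT L = 11.2×10⁻⁶ × 31 × 1850 = 0.6423 mm.
With a force P in the spring, the elastic change of the tube is PL/(AE) and that of the spring is P/k; compatibility requires their sum to equal δ_free.
P [ L/(AE) + 1/k ] = δ_free → P [ 1850/(1150×209×10³) + 1/(26×10³) ] = 0.6423.
P = 0.6423 / 4.616×10⁻⁵ = 13920 N.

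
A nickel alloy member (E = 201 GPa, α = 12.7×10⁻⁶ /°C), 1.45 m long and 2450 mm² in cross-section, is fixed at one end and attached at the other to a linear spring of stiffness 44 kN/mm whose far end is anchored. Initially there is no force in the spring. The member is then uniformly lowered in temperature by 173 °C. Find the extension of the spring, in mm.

If the spring were absent the member would shorten by αΔT L = 12.7×10⁻⁶ × 173 × 1450 = 3.186 mm.
With a force P in the spring, the elastic change of the member is PL/(AE) and that of the spring is P/k; compatibility requires their sum to equal δ_free.
So P = δ_free / [L/(AE) + 1/k] = 3.186 / [ 1450/(2450×201×10³) + 1/(44×10³) ].
P = 3.186 / 2.567×10⁻⁵ = 124100 N.
Spring extension = P/k = 124100/(44×10³) = 2.82 mm.

δ ≈ 2.82 mm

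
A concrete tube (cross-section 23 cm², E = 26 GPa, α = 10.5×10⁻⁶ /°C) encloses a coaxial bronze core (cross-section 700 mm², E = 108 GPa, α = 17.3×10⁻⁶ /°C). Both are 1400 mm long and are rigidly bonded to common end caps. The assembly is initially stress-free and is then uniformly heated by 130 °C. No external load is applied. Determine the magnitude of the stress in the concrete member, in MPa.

σ ≈ 12.8 MPa (tensile)

Equilibrium of a rigid end plate with no external load gives equal and opposite internal forces ±P in the two members. Since α_{bronze} > α_{concrete}, heating drives the bronze into compression and the concrete into tension.
Setting the final lengths equal and cancelling L: (α₁ − α₂)ΔT = P/(A₁E₁) + P/(A₂E₂).
|α₁ − α₂|·ΔT = 6.8×10⁻⁶ × 130 = 0.000884.
1/(A₁E₁) + 1/(A₂E₂) = 1/(2300×26×10³) + 1/(700×108×10³) = 2.995×10⁻⁸ N⁻¹.
So P = 0.000884 / 2.995×10⁻⁸ = 29.52 kN.
σ_{concrete} = P/A₁ = 29520/2300 = 12.83 MPa, tensile.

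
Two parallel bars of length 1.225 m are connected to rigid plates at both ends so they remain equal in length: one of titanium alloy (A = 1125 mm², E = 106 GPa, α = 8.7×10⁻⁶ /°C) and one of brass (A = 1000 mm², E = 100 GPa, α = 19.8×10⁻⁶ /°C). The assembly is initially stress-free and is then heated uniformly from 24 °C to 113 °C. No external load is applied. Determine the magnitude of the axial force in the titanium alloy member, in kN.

P ≈ 53.7 kN (tensile in the titanium alloy)

Equilibrium of a rigid end plate with no external load gives equal and opposite internal forces ±P in the two members. Since α_{brass} > α_{titanium alloy}, heating drives the brass into compression and the titanium alloy into tension.
Compatibility of the two members (thermal + elastic change equal): (α₁ − α₂)ΔT = P·[1/(A₁E₁) + 1/(A₂E₂)].
|α₁ − α₂|·ΔT = 11.1×10⁻⁶ × 89 = 0.0009879.
1/(A₁E₁) + 1/(A₂E₂) = 1/(1125×106×10³) + 1/(1000×100×10³) = 1.839×10⁻⁸ N⁻¹.
So P = 0.0009879 / 1.839×10⁻⁸ = 53.73 kN.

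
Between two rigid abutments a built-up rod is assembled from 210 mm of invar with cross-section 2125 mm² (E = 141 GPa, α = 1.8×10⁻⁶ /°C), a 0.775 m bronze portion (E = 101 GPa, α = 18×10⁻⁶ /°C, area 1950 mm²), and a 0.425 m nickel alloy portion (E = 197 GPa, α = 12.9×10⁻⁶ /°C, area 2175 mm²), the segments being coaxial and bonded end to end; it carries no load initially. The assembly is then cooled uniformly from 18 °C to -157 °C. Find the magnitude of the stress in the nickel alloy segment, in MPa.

If the supports were absent, the total length change would be Σ αᵢΔT Lᵢ = 1.8×10⁻⁶×175×210 + 18×10⁻⁶×175×775 + 12.9×10⁻⁶×175×425 = 3.467 mm.
Since the ends are fixed, an axial force P builds up, equal in every segment, with P · Σ Lᵢ/(AᵢEᵢ) = δ_free.
The series flexibility is Σ Lᵢ/(AᵢEᵢ) = 210/(2125×141×10³) + 775/(1950×101×10³) + 425/(2175×197×10³) = 5.628×10⁻⁶ mm/N.
P = 3.467 / 5.628×10⁻⁶ = 616000 N = 616 kN, tensile.
σ_{nickel alloy} = P / A = 616000 / 2175 = 283.2 MPa.

σ ≈ 283 MPa (tensile)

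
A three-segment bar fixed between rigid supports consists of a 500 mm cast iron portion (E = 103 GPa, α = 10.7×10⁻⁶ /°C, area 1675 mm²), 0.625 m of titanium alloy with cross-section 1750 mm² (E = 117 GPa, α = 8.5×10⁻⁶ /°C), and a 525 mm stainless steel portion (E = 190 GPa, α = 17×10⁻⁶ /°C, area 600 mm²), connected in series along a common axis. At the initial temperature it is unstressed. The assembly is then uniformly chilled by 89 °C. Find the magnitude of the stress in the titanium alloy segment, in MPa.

σ ≈ 94.4 MPa (tensile)

With the walls removed the bar would change length by δ_free = Σ αᵢΔT Lᵢ = 10.7×10⁻⁶×89×500 + 8.5×10⁻⁶×89×625 + 17×10⁻⁶×89×525 = 1.743 mm.
The walls prevent any net length change, so an axial force P (same in every segment) develops. Compatibility: P · Σ Lᵢ/(AᵢEᵢ) = δ_free.
Σ Lᵢ/(AᵢEᵢ) = 500/(1675×103×10³) + 625/(1750×117×10³) + 525/(600×190×10³) = 1.056×10⁻⁵ mm/N.
Hence P = δ_free / Σ(L/AE) = 1.743/1.056×10⁻⁵ = 165.1 kN (tensile).
σ_{titanium alloy} = P / A = 165100 / 1750 = 94.37 MPa.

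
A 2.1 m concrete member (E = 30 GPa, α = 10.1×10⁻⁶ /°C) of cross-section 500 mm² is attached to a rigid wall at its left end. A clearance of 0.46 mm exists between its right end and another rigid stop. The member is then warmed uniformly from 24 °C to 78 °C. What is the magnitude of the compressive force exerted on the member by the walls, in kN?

Free thermal elongation = αΔT L = 10.1×10⁻⁶ × 54 × 2100 = 1.145 mm.
The gap closes (δ_free > 0.46 mm) and the wall then resists a further 1.145 − 0.46 = 0.6853 mm of expansion.
Compatibility: PL/(AE) = 0.6853 mm, so σ = P/A = E × (0.6853/2100) = 9.791 MPa.
P = σA = 9.791 × 500 = 4.895 kN.

P ≈ 4.9 kN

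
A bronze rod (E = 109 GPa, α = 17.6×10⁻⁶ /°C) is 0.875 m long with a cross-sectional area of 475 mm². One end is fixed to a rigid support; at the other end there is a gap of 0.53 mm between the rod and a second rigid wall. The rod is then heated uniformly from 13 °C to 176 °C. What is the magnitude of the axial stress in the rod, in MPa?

If the wall were absent the rod would grow by αΔT L = 17.6×10⁻⁶ × 163 × 875 = 2.51 mm.
This exceeds the 0.53 mm gap, so the wall pushes back. The portion of expansion that must be recovered elastically is δ_free − gap = 2.51 − 0.53 = 1.98 mm.
That suppressed elongation corresponds to σ = E·Δ/L = 109×10³ × 1.98/875 = 246.7 MPa.

σ ≈ 247 MPa (compressive)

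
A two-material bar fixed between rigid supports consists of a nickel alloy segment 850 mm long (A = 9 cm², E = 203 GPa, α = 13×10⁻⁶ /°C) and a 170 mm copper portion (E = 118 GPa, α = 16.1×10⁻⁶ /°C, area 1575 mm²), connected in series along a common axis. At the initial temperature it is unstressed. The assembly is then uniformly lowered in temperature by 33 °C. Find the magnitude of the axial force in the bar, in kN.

P ≈ 81.7 kN (tensile)

With the walls removed the bar would change length by δ_free = Σ αᵢΔT Lᵢ = 13×10⁻⁶×33×850 + 16.1×10⁻⁶×33×170 = 0.455 mm.
Since the ends are fixed, an axial force P builds up, equal in every segment, with P · Σ Lᵢ/(AᵢEᵢ) = δ_free.
The series flexibility is Σ Lᵢ/(AᵢEᵢ) = 850/(900×203×10³) + 170/(1575×118×10³) = 5.567×10⁻⁶ mm/N.
Hence P = δ_free / Σ(L/AE) = 0.455/5.567×10⁻⁶ = 81.72 kN (tensile).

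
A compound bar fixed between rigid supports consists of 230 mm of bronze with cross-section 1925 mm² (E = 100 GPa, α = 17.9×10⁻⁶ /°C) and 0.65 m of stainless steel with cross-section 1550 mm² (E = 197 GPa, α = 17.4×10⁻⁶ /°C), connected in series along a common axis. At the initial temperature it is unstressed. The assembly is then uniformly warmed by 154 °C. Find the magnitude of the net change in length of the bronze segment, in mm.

With the walls removed the bar would change length by δ_free = Σ αᵢΔT Lᵢ = 17.9×10⁻⁶×154×230 + 17.4×10⁻⁶×154×650 = 2.376 mm.
The rigid supports impose zero overall length change; the single axial force P common to all segments must satisfy P Σ Lᵢ/(AᵢEᵢ) = δ_free.
The series flexibility is Σ Lᵢ/(AᵢEᵢ) = 230/(1925×100×10³) + 650/(1550×197×10³) = 3.324×10⁻⁶ mm/N.
So P = 2.376 / 3.324×10⁻⁶ = 714.8 kN, compressive.
For the bronze segment, free thermal change = 17.9×10⁻⁶×154×230 = 0.634 mm and elastic change from P = 714800×230/(1925×100×10³) = 0.8541 mm; these oppose, so the net change is 0.22 mm (segment shortens).

|ΔL| ≈ 0.22 mm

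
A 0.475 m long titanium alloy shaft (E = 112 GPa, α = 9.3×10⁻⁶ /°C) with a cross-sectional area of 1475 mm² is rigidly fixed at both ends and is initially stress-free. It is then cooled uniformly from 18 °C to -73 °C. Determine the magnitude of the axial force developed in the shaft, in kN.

P ≈ 140 kN (tensile)

Full restraint means ε = 0, so the stress is σ = EαΔT = 112×10³ × 9.3×10⁻⁶ × 91 = 94.79 MPa.
Then P = σA = 94.79 × 1475 mm² = 139.8 kN, tensile.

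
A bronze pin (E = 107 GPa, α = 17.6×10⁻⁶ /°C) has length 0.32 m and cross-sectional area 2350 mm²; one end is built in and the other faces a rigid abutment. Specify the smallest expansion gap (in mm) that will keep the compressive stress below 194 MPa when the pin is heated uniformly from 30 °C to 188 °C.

g ≈ 0.31 mm

With no wall the pin would lengthen by αΔT L = 17.6×10⁻⁶ × 158 × 320 = 0.8899 mm.
At the allowable stress the elastic shortening the wall may impose is σL/E = 194 × 320 / (107×10³) = 0.5802 mm.
So the gap has to take up the difference, g_min = δ_free − σL/E = 0.8899 − 0.5802 = 0.3097 mm.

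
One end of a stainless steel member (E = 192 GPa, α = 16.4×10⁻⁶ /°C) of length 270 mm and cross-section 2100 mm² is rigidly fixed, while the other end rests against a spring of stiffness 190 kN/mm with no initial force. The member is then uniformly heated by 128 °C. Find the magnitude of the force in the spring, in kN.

P ≈ 95.5 kN

Free thermal expansion: δ_free = αΔT L = 16.4×10⁻⁶ × 128 × 270 = 0.5668 mm.
Let P be the compressive force at the spring. The member shortens elastically by PL/(AE) and the spring compresses by P/k; together these equal δ_free.
P [ L/(AE) + 1/k ] = δ_free → P [ 270/(2100×192×10³) + 1/(190×10³) ] = 0.5668.
P = 0.5668 / 5.933×10⁻⁶ = 95530 N.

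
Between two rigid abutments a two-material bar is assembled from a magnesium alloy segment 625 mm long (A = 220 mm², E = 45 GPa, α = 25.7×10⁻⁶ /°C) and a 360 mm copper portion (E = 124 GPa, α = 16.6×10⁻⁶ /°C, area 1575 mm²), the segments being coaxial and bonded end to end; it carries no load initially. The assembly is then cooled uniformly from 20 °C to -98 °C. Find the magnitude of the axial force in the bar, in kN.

P ≈ 40 kN (tensile)

Free thermal contraction of the whole bar: Σ αᵢΔT Lᵢ = 25.7×10⁻⁶×118×625 + 16.6×10⁻⁶×118×360 = 2.601 mm.
Since the ends are fixed, an axial force P builds up, equal in every segment, with P · Σ Lᵢ/(AᵢEᵢ) = δ_free.
The series flexibility is Σ Lᵢ/(AᵢEᵢ) = 625/(220×45×10³) + 360/(1575×124×10³) = 6.497×10⁻⁵ mm/N.
Hence P = δ_free / Σ(L/AE) = 2.601/6.497×10⁻⁵ = 40.02 kN (tensile).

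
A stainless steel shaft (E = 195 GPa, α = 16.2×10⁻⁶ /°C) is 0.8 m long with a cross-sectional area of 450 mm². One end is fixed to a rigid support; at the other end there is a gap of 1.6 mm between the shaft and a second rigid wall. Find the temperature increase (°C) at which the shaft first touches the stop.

Contact occurs when the free expansion equals the gap: αΔT L = 1.6 mm.
So ΔT = g/(αL) = 1.6/(16.2×10⁻⁶ × 800) = 123.5 °C.

ΔT ≈ 123 °C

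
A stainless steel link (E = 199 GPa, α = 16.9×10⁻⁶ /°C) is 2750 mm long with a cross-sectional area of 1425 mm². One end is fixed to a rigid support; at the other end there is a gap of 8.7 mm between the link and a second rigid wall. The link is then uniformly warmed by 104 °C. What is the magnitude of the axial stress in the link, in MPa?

Free thermal elongation = αΔT L = 16.9×10⁻⁶ × 104 × 2750 = 4.833 mm.
This is smaller than the 8.7 mm clearance, so the link expands freely without reaching the stop — the stress is zero.

σ ≈ 0 MPa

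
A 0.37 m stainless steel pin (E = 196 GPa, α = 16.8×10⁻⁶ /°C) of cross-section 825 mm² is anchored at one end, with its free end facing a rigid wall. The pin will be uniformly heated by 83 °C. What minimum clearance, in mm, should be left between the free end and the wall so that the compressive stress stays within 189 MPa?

Free expansion if unrestrained: δ_free = αΔT L = 16.8×10⁻⁶ × 83 × 370 = 0.5159 mm.
At the allowable stress the elastic shortening the wall may impose is σL/E = 189 × 370 / (196×10³) = 0.3568 mm.
The gap must absorb the remainder: g_min = 0.5159 − 0.3568 = 0.1591 mm.

g ≈ 0.159 mm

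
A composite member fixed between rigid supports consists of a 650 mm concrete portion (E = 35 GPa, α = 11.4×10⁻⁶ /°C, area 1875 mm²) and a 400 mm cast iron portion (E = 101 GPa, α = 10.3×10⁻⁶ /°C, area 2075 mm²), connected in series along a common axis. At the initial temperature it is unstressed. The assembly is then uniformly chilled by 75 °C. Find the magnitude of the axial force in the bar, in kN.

With the walls removed the bar would change length by δ_free = Σ αᵢΔT Lᵢ = 11.4×10⁻⁶×75×650 + 10.3×10⁻⁶×75×400 = 0.8647 mm.
The rigid supports impose zero overall length change; the single axial force P common to all segments must satisfy P Σ Lᵢ/(AᵢEᵢ) = δ_free.
Σ Lᵢ/(AᵢEᵢ) = 650/(1875×35×10³) + 400/(2075×101×10³) = 1.181×10⁻⁵ mm/N.
So P = 0.8647 / 1.181×10⁻⁵ = 73.2 kN, tensile.

P ≈ 73.2 kN (tensile)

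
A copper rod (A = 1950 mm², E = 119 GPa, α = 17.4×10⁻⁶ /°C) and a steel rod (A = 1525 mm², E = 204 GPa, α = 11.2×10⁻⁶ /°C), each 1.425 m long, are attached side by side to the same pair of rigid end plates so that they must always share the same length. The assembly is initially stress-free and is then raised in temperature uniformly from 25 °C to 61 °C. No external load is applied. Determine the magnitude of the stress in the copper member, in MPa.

σ ≈ 15.2 MPa (compressive)

Equilibrium of a rigid end plate with no external load gives equal and opposite internal forces ±P in the two members. Since α_{copper} > α_{steel}, heating drives the copper into compression and the steel into tension.
Setting the final lengths equal and cancelling L: (α₁ − α₂)ΔT = P/(A₁E₁) + P/(A₂E₂).
|α₁ − α₂|·ΔT = 6.2×10⁻⁶ × 36 = 0.0002232.
1/(A₁E₁) + 1/(A₂E₂) = 1/(1950×119×10³) + 1/(1525×204×10³) = 7.524×10⁻⁹ N⁻¹.
P = 0.0002232 / 7.524×10⁻⁹ = 29670 N = 29.67 kN.
σ_{copper} = P/A₁ = 29670/1950 = 15.21 MPa, compressive.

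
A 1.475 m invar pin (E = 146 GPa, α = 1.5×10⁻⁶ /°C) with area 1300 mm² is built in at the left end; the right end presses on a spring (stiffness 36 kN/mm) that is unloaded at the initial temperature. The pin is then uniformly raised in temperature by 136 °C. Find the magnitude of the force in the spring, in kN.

If the spring were absent the pin would lengthen by αΔT L = 1.5×10⁻⁶ × 136 × 1475 = 0.3009 mm.
With a force P in the spring, the elastic change of the pin is PL/(AE) and that of the spring is P/k; compatibility requires their sum to equal δ_free.
So P = δ_free / [L/(AE) + 1/k] = 0.3009 / [ 1475/(1300×146×10³) + 1/(36×10³) ].
P = 0.3009 / 3.555×10⁻⁵ = 8464 N.

P ≈ 8.46 kN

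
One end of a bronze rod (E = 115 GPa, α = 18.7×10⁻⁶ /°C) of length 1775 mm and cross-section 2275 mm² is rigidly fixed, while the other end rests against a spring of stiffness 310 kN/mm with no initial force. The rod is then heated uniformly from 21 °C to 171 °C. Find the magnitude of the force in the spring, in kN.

If the spring were absent the rod would lengthen by αΔT L = 18.7×10⁻⁶ × 150 × 1775 = 4.979 mm.
With a force P in the spring, the elastic change of the rod is PL/(AE) and that of the spring is P/k; compatibility requires their sum to equal δ_free.
P [ L/(AE) + 1/k ] = δ_free → P [ 1775/(2275×115×10³) + 1/(310×10³) ] = 4.979.
P = 4.979 / 1.001×10⁻⁵ = 497400 N.

P ≈ 497 kN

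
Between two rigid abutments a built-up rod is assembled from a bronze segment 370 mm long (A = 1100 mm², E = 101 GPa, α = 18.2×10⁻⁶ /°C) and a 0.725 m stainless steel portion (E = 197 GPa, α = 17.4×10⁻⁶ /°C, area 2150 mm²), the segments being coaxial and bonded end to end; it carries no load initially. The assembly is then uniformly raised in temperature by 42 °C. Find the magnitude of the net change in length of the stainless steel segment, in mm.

If the supports were absent, the total length change would be Σ αᵢΔT Lᵢ = 18.2×10⁻⁶×42×370 + 17.4×10⁻⁶×42×725 = 0.8127 mm.
The rigid supports impose zero overall length change; the single axial force P common to all segments must satisfy P Σ Lᵢ/(AᵢEᵢ) = δ_free.
Σ Lᵢ/(AᵢEᵢ) = 370/(1100×101×10³) + 725/(2150×197×10³) = 5.042×10⁻⁶ mm/N.
P = 0.8127 / 5.042×10⁻⁶ = 161200 N = 161.2 kN, compressive.
For the stainless steel segment, free thermal change = 17.4×10⁻⁶×42×725 = 0.5298 mm and elastic change from P = 161200×725/(2150×197×10³) = 0.2759 mm; these oppose, so the net change is 0.254 mm (segment lengthens).

|ΔL| ≈ 0.254 mm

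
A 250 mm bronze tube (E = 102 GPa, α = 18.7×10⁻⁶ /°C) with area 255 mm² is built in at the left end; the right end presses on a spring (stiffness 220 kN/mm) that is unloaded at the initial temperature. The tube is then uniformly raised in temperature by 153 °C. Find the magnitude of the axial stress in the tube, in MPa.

If the spring were absent the tube would lengthen by αΔT L = 18.7×10⁻⁶ × 153 × 250 = 0.7153 mm.
With a force P in the spring, the elastic change of the tube is PL/(AE) and that of the spring is P/k; compatibility requires their sum to equal δ_free.
So P = δ_free / [L/(AE) + 1/k] = 0.7153 / [ 250/(255×102×10³) + 1/(220×10³) ].
P = 0.7153 / 1.416×10⁻⁵ = 50520 N.
σ = P/A = 50520/255 = 198.1 MPa.

σ ≈ 198 MPa (compressive)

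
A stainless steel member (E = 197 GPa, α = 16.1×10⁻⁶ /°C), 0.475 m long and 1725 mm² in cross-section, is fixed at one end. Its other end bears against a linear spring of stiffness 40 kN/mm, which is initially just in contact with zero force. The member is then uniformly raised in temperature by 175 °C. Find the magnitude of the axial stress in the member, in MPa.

If the spring were absent the member would lengthen by αΔT L = 16.1×10⁻⁶ × 175 × 475 = 1.338 mm.
With a force P in the spring, the elastic change of the member is PL/(AE) and that of the spring is P/k; compatibility requires their sum to equal δ_free.
P [ L/(AE) + 1/k ] = δ_free → P [ 475/(1725×197×10³) + 1/(40×10³) ] = 1.338.
P = 1.338 / 2.64×10⁻⁵ = 50700 N.
σ = P/A = 50700/1725 = 29.39 MPa.

σ ≈ 29.4 MPa (compressive)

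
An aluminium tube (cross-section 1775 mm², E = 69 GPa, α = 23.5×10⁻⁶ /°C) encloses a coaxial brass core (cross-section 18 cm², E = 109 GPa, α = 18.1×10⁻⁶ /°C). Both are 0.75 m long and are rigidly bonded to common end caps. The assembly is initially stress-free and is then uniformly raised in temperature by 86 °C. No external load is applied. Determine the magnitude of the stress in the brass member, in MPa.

Both members must finish at the same length. With the larger α, the aluminium tends to over-expand; the plates restrain it, putting the aluminium in compression and the brass in tension. With no external load the two internal forces are equal and opposite, magnitude P.
Compatibility of the two members (thermal + elastic change equal): (α₁ − α₂)ΔT = P·[1/(A₁E₁) + 1/(A₂E₂)].
|α₁ − α₂|·ΔT = 5.4×10⁻⁶ × 86 = 0.0004644.
1/(A₁E₁) + 1/(A₂E₂) = 1/(1775×69×10³) + 1/(1800×109×10³) = 1.326×10⁻⁸ N⁻¹.
P = 0.0004644 / 1.326×10⁻⁸ = 35020 N = 35.02 kN.
σ_{brass} = P/A₂ = 35020/1800 = 19.45 MPa, tensile.

σ ≈ 19.5 MPa (tensile)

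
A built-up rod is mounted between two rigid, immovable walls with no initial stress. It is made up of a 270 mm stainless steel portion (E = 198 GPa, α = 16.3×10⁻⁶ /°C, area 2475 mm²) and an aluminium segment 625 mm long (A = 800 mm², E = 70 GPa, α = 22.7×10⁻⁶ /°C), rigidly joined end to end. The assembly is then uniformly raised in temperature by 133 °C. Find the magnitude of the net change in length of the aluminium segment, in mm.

|ΔL| ≈ 0.469 mm

Free thermal expansion of the whole bar: Σ αᵢΔT Lᵢ = 16.3×10⁻⁶×133×270 + 22.7×10⁻⁶×133×625 = 2.472 mm.
Since the ends are fixed, an axial force P builds up, equal in every segment, with P · Σ Lᵢ/(AᵢEᵢ) = δ_free.
Σ Lᵢ/(AᵢEᵢ) = 270/(2475×198×10³) + 625/(800×70×10³) = 1.171×10⁻⁵ mm/N.
So P = 2.472 / 1.171×10⁻⁵ = 211.1 kN, compressive.
For the aluminium segment, free thermal change = 22.7×10⁻⁶×133×625 = 1.887 mm and elastic change from P = 211100×625/(800×70×10³) = 2.356 mm; these oppose, so the net change is 0.469 mm (segment shortens).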